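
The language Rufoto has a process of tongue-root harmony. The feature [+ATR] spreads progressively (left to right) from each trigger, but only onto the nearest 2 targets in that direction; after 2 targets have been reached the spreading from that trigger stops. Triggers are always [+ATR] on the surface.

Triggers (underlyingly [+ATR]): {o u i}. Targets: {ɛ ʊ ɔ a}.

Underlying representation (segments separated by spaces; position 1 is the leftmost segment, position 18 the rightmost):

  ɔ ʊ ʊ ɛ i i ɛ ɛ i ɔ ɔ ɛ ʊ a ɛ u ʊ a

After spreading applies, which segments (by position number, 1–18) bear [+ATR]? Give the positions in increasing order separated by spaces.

From /i/ at 5 rightward: 6 /i/ is itself a trigger — this domain ends here.
From /i/ at 6 rightward: 7 /ɛ/ → [+ATR]; 8 /ɛ/ → [+ATR]; bound reached.
From /i/ at 9 rightward: 10 /ɔ/ → [+ATR]; 11 /ɔ/ → [+ATR]; bound reached.
From /u/ at 16 rightward: 17 /ʊ/ → [+ATR]; 18 /a/ → [+ATR]; bound reached.
Targets with no active source: positions 1 2 3 4 12 13 14 15 stay [-ATR].

5 6 7 8 9 10 11 16 17 18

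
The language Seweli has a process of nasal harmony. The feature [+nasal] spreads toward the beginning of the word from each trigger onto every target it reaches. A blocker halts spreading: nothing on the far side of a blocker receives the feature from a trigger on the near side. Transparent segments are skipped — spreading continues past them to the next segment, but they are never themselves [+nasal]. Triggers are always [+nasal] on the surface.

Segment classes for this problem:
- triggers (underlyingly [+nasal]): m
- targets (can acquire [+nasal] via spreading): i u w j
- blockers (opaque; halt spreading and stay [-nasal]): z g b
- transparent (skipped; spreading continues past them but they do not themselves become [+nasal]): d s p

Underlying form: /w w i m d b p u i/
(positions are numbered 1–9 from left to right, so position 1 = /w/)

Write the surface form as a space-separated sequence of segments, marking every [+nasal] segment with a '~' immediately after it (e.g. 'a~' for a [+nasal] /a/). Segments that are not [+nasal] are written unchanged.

From /m/ at 4 leftward: 3 /i/ → [+nasal]; 2 /w/ → [+nasal]; 1 /w/ → [+nasal]; word edge.
Targets with no active source: positions 8 9 stay [-nasal].
[+nasal] positions on the surface: 1 2 3 4.

w~ w~ i~ m~ d b p u i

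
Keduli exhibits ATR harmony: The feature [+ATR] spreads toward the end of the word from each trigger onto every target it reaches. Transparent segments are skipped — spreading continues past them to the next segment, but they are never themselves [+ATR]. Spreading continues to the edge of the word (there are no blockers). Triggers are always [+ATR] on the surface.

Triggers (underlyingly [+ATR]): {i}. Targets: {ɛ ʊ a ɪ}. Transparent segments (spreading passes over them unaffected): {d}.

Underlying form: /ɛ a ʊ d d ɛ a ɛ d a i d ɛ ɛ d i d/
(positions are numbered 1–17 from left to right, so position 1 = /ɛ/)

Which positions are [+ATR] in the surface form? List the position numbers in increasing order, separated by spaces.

From /i/ at 11 rightward: 12 /d/ transparent; 13 /ɛ/ → [+ATR]; 14 /ɛ/ → [+ATR]; 15 /d/ transparent; 16 /i/ is itself a trigger — this domain ends here.
From /i/ at 16 rightward: 17 /d/ transparent; word edge.
Targets with no active source: positions 1 2 3 6 7 8 10 stay [-ATR].

11 13 14 16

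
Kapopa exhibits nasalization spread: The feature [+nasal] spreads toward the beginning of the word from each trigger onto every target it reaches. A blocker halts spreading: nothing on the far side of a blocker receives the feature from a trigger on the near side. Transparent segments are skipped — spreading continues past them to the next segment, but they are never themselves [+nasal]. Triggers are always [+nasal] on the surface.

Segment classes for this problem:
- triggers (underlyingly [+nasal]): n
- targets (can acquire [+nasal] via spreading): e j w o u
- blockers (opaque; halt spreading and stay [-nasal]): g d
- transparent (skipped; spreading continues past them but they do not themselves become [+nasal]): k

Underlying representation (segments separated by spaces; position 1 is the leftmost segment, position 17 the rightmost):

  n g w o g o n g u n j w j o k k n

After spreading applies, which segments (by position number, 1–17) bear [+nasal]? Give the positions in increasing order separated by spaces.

From /n/ at 1 leftward: word edge.
From /n/ at 7 leftward: 6 /o/ → [+nasal]; 5 /g/ blocks.
From /n/ at 10 leftward: 9 /u/ → [+nasal]; 8 /g/ blocks.
From /n/ at 17 leftward: 16 /k/ transparent; 15 /k/ transparent; 14 /o/ → [+nasal]; 13 /j/ → [+nasal]; 12 /w/ → [+nasal]; 11 /j/ → [+nasal]; 10 /n/ is itself a trigger — this domain ends here.
Targets with no active source: positions 3 4 stay [-nasal].

1 6 7 9 10 11 12 13 14 17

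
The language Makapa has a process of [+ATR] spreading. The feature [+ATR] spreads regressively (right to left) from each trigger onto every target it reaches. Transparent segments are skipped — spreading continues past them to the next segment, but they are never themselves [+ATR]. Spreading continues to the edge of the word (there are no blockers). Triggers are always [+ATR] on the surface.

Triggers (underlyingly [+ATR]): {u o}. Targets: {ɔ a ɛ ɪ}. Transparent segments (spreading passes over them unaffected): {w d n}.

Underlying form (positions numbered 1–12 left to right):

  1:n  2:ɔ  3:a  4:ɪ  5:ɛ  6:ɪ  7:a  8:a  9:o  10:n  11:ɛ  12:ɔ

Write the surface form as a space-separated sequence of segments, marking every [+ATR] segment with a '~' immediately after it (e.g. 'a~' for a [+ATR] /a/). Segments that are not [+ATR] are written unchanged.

n ɔ~ a~ ɪ~ ɛ~ ɪ~ a~ a~ o~ n ɛ ɔ

From /o/ at 9 leftward: 8 /a/ → [+ATR]; 7 /a/ → [+ATR]; 6 /ɪ/ → [+ATR]; 5 /ɛ/ → [+ATR]; 4 /ɪ/ → [+ATR]; 3 /a/ → [+ATR]; 2 /ɔ/ → [+ATR]; 1 /n/ transparent; word edge.
Targets with no active source: positions 11 12 stay [-ATR].
[+ATR] positions on the surface: 2 3 4 5 6 7 8 9.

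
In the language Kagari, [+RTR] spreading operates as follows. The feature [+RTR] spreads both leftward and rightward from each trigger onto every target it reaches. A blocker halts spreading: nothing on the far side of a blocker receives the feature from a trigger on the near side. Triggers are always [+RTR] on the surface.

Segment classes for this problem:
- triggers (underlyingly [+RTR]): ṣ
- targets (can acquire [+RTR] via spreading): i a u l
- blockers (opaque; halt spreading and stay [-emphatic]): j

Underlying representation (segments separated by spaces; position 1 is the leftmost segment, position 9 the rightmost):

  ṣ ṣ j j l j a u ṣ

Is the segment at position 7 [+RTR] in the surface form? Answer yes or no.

From /ṣ/ at 1 rightward: 2 /ṣ/ is itself a trigger — this domain ends here.
From /ṣ/ at 1 leftward: word edge.
From /ṣ/ at 2 rightward: 3 /j/ blocks.
From /ṣ/ at 2 leftward: 1 /ṣ/ is itself a trigger — this domain ends here.
From /ṣ/ at 9 rightward: word edge.
From /ṣ/ at 9 leftward: 8 /u/ → [+RTR]; 7 /a/ → [+RTR]; 6 /j/ blocks.
Target with no active source: position 5 stays [-emphatic].
[+RTR] positions on the surface: 1 2 7 8 9.

yes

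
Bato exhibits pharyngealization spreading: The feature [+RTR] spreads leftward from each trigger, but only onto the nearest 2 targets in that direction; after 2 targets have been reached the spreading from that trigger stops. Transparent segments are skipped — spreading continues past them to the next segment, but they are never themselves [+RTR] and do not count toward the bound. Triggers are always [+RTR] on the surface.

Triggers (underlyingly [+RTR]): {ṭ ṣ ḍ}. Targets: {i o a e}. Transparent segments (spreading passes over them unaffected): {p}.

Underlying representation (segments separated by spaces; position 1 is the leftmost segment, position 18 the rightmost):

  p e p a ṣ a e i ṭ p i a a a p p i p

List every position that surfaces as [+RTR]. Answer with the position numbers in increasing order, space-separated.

2 4 5 7 8 9

From /ṣ/ at 5 leftward: 4 /a/ → [+RTR]; 3 /p/ transparent; 2 /e/ → [+RTR]; bound reached.
From /ṭ/ at 9 leftward: 8 /i/ → [+RTR]; 7 /e/ → [+RTR]; bound reached.
Targets with no active source: positions 6 11 12 13 14 17 stay [-emphatic].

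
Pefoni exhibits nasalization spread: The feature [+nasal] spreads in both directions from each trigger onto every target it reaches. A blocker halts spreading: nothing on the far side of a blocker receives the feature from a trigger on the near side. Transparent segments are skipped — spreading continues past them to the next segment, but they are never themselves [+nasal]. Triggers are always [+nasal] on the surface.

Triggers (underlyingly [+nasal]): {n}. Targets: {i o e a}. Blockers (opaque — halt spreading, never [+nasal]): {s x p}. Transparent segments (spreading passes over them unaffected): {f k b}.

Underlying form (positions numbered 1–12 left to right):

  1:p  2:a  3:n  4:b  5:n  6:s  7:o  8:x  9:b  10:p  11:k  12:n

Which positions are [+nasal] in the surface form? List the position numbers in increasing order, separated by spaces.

2 3 5 12

From /n/ at 3 rightward: 4 /b/ transparent; 5 /n/ is itself a trigger — this domain ends here.
From /n/ at 3 leftward: 2 /a/ → [+nasal]; 1 /p/ blocks.
From /n/ at 5 rightward: 6 /s/ blocks.
From /n/ at 5 leftward: 4 /b/ transparent; 3 /n/ is itself a trigger — this domain ends here.
From /n/ at 12 rightward: word edge.
From /n/ at 12 leftward: 11 /k/ transparent; 10 /p/ blocks.
Target with no active source: position 7 stays [-nasal].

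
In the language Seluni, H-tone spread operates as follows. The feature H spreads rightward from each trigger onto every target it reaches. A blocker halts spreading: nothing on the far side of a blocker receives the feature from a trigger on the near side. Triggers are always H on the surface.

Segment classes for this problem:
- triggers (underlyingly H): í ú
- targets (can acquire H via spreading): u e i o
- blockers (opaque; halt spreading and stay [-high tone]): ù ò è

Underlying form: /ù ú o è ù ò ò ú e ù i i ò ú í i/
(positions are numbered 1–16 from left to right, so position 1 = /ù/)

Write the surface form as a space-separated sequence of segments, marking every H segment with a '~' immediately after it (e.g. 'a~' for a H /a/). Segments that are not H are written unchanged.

From /ú/ at 2 rightward: 3 /o/ → H; 4 /è/ blocks.
From /ú/ at 8 rightward: 9 /e/ → H; 10 /ù/ blocks.
From /ú/ at 14 rightward: 15 /í/ is itself a trigger — this domain ends here.
From /í/ at 15 rightward: 16 /i/ → H; word edge.
Targets with no active source: positions 11 12 stay [-high tone].
H positions on the surface: 2 3 8 9 14 15 16.

ù ú~ o~ è ù ò ò ú~ e~ ù i i ò ú~ í~ i~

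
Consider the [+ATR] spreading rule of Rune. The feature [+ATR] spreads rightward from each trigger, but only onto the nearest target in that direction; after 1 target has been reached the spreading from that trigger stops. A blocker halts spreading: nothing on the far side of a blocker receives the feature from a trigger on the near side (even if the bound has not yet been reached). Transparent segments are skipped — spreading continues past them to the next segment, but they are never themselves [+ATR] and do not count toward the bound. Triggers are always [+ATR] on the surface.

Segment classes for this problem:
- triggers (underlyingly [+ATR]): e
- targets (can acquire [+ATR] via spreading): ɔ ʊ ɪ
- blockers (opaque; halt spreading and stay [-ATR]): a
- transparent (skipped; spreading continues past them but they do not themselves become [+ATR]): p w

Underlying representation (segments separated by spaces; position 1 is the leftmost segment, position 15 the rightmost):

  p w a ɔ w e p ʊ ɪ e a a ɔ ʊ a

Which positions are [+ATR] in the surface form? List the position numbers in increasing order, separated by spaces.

6 8 10

From /e/ at 6 rightward: 7 /p/ transparent; 8 /ʊ/ → [+ATR]; bound reached.
From /e/ at 10 rightward: 11 /a/ blocks.
Targets with no active source: positions 4 9 13 14 stay [-ATR].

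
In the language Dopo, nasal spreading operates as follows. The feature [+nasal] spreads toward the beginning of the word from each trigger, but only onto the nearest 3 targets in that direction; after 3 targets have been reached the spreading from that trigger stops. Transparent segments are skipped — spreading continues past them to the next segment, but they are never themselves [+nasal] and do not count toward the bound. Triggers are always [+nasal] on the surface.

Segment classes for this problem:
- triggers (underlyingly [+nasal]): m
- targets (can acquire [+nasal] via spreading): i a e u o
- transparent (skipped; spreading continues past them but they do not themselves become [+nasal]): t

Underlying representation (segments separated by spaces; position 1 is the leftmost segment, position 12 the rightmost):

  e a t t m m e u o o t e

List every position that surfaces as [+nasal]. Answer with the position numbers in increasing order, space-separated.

1 2 5 6

From /m/ at 5 leftward: 4 /t/ transparent; 3 /t/ transparent; 2 /a/ → [+nasal]; 1 /e/ → [+nasal]; word edge.
From /m/ at 6 leftward: 5 /m/ is itself a trigger — this domain ends here.
Targets with no active source: positions 7 8 9 10 12 stay [-nasal].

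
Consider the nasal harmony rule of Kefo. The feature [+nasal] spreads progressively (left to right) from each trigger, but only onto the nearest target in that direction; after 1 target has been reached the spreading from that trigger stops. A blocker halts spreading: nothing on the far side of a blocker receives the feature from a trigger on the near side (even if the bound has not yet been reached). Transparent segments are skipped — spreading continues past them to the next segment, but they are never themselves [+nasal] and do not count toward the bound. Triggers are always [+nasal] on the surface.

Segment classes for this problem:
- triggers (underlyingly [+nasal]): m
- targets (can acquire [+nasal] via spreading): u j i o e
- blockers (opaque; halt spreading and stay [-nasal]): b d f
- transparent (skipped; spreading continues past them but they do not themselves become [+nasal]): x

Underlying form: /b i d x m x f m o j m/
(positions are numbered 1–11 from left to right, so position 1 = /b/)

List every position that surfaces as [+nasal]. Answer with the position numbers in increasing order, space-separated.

From /m/ at 5 rightward: 6 /x/ transparent; 7 /f/ blocks.
From /m/ at 8 rightward: 9 /o/ → [+nasal]; bound reached.
From /m/ at 11 rightward: word edge.
Targets with no active source: positions 2 10 stay [-nasal].

5 8 9 11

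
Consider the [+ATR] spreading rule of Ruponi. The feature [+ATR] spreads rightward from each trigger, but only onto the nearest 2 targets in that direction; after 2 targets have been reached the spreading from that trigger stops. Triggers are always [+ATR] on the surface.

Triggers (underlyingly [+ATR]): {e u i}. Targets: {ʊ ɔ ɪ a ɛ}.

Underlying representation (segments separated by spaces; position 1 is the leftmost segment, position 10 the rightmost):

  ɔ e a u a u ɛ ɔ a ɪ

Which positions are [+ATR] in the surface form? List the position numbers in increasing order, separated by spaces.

2 3 4 5 6 7 8

From /e/ at 2 rightward: 3 /a/ → [+ATR]; 4 /u/ is itself a trigger — this domain ends here.
From /u/ at 4 rightward: 5 /a/ → [+ATR]; 6 /u/ is itself a trigger — this domain ends here.
From /u/ at 6 rightward: 7 /ɛ/ → [+ATR]; 8 /ɔ/ → [+ATR]; bound reached.
Targets with no active source: positions 1 9 10 stay [-ATR].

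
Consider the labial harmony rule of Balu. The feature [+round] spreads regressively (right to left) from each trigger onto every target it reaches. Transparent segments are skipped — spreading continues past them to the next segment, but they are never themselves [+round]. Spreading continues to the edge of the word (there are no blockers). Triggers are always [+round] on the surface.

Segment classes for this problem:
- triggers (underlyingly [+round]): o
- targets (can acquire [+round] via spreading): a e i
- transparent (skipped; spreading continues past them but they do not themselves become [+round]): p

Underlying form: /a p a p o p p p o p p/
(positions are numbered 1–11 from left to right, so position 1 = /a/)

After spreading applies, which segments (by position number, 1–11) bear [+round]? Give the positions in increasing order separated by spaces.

1 3 5 9

From /o/ at 5 leftward: 4 /p/ transparent; 3 /a/ → [+round]; 2 /p/ transparent; 1 /a/ → [+round]; word edge.
From /o/ at 9 leftward: 8 /p/ transparent; 7 /p/ transparent; 6 /p/ transparent; 5 /o/ is itself a trigger — this domain ends here.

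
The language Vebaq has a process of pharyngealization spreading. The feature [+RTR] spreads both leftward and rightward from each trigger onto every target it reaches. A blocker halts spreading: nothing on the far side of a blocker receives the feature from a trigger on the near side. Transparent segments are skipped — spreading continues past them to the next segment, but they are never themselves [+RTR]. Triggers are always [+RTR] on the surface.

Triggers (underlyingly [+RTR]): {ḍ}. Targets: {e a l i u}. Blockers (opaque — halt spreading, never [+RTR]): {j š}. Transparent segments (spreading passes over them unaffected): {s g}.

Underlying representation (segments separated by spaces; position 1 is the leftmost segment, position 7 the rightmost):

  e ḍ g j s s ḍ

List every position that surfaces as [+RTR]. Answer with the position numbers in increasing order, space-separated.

From /ḍ/ at 2 rightward: 3 /g/ transparent; 4 /j/ blocks.
From /ḍ/ at 2 leftward: 1 /e/ → [+RTR]; word edge.
From /ḍ/ at 7 rightward: word edge.
From /ḍ/ at 7 leftward: 6 /s/ transparent; 5 /s/ transparent; 4 /j/ blocks.

1 2 7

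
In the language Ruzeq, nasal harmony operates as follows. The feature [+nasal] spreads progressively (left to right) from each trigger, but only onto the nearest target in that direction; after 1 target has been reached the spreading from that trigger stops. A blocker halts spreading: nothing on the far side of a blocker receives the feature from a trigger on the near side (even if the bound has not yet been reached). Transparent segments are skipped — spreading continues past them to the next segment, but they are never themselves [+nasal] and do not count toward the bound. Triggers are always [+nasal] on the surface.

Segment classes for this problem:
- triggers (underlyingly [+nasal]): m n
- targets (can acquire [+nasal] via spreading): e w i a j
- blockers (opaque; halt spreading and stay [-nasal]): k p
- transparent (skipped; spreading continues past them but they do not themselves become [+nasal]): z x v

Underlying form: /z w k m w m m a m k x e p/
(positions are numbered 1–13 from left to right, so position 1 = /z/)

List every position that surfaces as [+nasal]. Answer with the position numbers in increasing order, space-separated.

4 5 6 7 8 9

From /m/ at 4 rightward: 5 /w/ → [+nasal]; bound reached.
From /m/ at 6 rightward: 7 /m/ is itself a trigger — this domain ends here.
From /m/ at 7 rightward: 8 /a/ → [+nasal]; bound reached.
From /m/ at 9 rightward: 10 /k/ blocks.
Targets with no active source: positions 2 12 stay [-nasal].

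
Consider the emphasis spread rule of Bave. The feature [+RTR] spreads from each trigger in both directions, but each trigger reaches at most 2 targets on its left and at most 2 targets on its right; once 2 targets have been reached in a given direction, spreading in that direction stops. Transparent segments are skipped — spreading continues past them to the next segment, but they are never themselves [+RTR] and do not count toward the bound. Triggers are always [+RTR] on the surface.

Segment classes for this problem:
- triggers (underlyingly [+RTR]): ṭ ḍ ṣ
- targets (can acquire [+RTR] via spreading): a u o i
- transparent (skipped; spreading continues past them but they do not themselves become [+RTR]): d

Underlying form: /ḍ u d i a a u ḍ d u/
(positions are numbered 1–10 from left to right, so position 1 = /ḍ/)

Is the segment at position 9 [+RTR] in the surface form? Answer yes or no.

no

From /ḍ/ at 1 rightward: 2 /u/ → [+RTR]; 3 /d/ transparent; 4 /i/ → [+RTR]; bound reached.
From /ḍ/ at 1 leftward: word edge.
From /ḍ/ at 8 rightward: 9 /d/ transparent; 10 /u/ → [+RTR]; word edge.
From /ḍ/ at 8 leftward: 7 /u/ → [+RTR]; 6 /a/ → [+RTR]; bound reached.
Target with no active source: position 5 stays [-emphatic].
[+RTR] positions on the surface: 1 2 4 6 7 8 10.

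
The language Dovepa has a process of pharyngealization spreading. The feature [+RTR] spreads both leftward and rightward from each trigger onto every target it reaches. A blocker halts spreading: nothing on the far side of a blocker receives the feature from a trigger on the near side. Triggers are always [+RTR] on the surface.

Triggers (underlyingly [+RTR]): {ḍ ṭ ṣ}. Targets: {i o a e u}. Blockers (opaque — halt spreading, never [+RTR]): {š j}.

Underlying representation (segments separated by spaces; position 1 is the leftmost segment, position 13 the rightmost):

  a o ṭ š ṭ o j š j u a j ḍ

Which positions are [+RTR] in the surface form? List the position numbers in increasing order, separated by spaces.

From /ṭ/ at 3 rightward: 4 /š/ blocks.
From /ṭ/ at 3 leftward: 2 /o/ → [+RTR]; 1 /a/ → [+RTR]; word edge.
From /ṭ/ at 5 rightward: 6 /o/ → [+RTR]; 7 /j/ blocks.
From /ṭ/ at 5 leftward: 4 /š/ blocks.
From /ḍ/ at 13 rightward: word edge.
From /ḍ/ at 13 leftward: 12 /j/ blocks.
Targets with no active source: positions 10 11 stay [-emphatic].

1 2 3 5 6 13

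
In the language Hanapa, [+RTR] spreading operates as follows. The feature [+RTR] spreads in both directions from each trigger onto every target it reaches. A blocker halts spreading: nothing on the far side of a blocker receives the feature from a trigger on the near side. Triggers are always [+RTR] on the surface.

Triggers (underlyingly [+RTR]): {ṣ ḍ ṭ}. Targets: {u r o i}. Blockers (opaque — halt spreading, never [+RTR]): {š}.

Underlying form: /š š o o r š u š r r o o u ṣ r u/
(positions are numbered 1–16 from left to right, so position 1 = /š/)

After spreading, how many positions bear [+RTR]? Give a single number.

From /ṣ/ at 14 rightward: 15 /r/ → [+RTR]; 16 /u/ → [+RTR]; word edge.
From /ṣ/ at 14 leftward: 13 /u/ → [+RTR]; 12 /o/ → [+RTR]; 11 /o/ → [+RTR]; 10 /r/ → [+RTR]; 9 /r/ → [+RTR]; 8 /š/ blocks.
Targets with no active source: positions 3 4 5 7 stay [-emphatic].
[+RTR] positions on the surface: 9 10 11 12 13 14 15 16.

8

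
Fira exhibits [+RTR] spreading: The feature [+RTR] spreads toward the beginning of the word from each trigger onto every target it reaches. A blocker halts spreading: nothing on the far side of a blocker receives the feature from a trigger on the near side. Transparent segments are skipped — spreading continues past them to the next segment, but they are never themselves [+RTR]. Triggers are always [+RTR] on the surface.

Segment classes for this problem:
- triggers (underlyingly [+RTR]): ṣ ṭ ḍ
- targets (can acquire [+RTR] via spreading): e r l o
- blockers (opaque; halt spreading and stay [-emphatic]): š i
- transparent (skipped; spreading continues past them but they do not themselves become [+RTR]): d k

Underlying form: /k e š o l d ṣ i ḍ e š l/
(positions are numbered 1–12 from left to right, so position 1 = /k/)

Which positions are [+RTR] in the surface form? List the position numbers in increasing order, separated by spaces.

From /ṣ/ at 7 leftward: 6 /d/ transparent; 5 /l/ → [+RTR]; 4 /o/ → [+RTR]; 3 /š/ blocks.
From /ḍ/ at 9 leftward: 8 /i/ blocks.
Targets with no active source: positions 2 10 12 stay [-emphatic].

4 5 7 9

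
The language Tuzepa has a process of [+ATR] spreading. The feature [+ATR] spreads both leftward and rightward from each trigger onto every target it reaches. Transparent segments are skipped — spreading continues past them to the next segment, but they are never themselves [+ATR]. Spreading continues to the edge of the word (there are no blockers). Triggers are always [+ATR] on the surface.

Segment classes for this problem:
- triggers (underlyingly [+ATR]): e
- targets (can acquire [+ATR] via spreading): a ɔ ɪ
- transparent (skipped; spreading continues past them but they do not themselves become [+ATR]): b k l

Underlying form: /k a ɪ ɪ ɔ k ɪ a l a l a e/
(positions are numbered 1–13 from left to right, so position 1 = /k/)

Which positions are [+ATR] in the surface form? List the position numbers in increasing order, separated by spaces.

From /e/ at 13 rightward: word edge.
From /e/ at 13 leftward: 12 /a/ → [+ATR]; 11 /l/ transparent; 10 /a/ → [+ATR]; 9 /l/ transparent; 8 /a/ → [+ATR]; 7 /ɪ/ → [+ATR]; 6 /k/ transparent; 5 /ɔ/ → [+ATR]; 4 /ɪ/ → [+ATR]; 3 /ɪ/ → [+ATR]; 2 /a/ → [+ATR]; 1 /k/ transparent; word edge.

2 3 4 5 7 8 10 12 13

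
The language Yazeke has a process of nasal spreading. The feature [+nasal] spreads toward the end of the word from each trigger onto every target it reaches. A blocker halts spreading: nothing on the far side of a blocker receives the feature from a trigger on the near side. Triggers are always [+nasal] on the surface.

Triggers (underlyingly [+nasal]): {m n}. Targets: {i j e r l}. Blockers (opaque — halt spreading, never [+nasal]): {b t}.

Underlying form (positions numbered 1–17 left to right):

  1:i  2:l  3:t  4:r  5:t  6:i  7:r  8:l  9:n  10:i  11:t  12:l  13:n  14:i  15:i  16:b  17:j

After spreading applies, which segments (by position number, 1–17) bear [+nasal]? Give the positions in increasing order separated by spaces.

9 10 13 14 15

From /n/ at 9 rightward: 10 /i/ → [+nasal]; 11 /t/ blocks.
From /n/ at 13 rightward: 14 /i/ → [+nasal]; 15 /i/ → [+nasal]; 16 /b/ blocks.
Targets with no active source: positions 1 2 4 6 7 8 12 17 stay [-nasal].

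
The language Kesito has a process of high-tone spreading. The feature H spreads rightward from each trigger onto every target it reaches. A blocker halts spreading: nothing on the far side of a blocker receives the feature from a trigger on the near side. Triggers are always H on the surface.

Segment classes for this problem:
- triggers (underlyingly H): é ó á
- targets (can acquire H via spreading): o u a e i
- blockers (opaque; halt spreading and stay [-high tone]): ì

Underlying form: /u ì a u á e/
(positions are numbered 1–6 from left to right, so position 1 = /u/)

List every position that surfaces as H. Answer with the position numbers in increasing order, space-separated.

From /á/ at 5 rightward: 6 /e/ → H; word edge.
Targets with no active source: positions 1 3 4 stay [-high tone].

5 6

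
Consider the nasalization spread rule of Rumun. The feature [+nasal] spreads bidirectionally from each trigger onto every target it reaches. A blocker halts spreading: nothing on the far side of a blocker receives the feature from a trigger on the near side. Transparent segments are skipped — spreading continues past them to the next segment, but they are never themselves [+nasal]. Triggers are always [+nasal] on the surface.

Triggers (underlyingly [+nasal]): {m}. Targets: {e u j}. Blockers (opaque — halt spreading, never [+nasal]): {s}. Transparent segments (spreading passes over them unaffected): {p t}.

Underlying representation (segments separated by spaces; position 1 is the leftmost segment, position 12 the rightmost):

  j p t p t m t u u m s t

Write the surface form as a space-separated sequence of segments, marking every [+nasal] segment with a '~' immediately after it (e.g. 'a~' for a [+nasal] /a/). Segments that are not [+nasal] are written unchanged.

j~ p t p t m~ t u~ u~ m~ s t

From /m/ at 6 rightward: 7 /t/ transparent; 8 /u/ → [+nasal]; 9 /u/ → [+nasal]; 10 /m/ is itself a trigger — this domain ends here.
From /m/ at 6 leftward: 5 /t/ transparent; 4 /p/ transparent; 3 /t/ transparent; 2 /p/ transparent; 1 /j/ → [+nasal]; word edge.
From /m/ at 10 rightward: 11 /s/ blocks.
From /m/ at 10 leftward: 9 /u/ → [+nasal]; 8 /u/ → [+nasal]; 7 /t/ transparent; 6 /m/ is itself a trigger — this domain ends here.
[+nasal] positions on the surface: 1 6 8 9 10.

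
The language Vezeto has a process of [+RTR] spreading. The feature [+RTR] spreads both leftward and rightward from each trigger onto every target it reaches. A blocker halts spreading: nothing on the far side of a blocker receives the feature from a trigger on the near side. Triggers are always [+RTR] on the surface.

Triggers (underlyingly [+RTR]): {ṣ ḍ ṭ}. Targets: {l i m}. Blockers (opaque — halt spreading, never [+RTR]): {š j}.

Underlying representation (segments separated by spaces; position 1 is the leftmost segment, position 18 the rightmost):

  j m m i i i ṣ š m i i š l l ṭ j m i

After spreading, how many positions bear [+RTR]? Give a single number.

From /ṣ/ at 7 rightward: 8 /š/ blocks.
From /ṣ/ at 7 leftward: 6 /i/ → [+RTR]; 5 /i/ → [+RTR]; 4 /i/ → [+RTR]; 3 /m/ → [+RTR]; 2 /m/ → [+RTR]; 1 /j/ blocks.
From /ṭ/ at 15 rightward: 16 /j/ blocks.
From /ṭ/ at 15 leftward: 14 /l/ → [+RTR]; 13 /l/ → [+RTR]; 12 /š/ blocks.
Targets with no active source: positions 9 10 11 17 18 stay [-emphatic].
[+RTR] positions on the surface: 2 3 4 5 6 7 13 14 15.

9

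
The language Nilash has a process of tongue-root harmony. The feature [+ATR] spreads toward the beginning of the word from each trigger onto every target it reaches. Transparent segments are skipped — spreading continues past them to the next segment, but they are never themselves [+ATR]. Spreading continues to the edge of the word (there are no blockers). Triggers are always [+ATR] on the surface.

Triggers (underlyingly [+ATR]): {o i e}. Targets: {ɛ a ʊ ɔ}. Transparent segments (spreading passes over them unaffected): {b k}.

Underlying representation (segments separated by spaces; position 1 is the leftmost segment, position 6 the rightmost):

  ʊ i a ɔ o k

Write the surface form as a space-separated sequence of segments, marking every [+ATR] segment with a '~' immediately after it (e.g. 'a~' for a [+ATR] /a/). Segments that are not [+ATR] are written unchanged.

From /i/ at 2 leftward: 1 /ʊ/ → [+ATR]; word edge.
From /o/ at 5 leftward: 4 /ɔ/ → [+ATR]; 3 /a/ → [+ATR]; 2 /i/ is itself a trigger — this domain ends here.
[+ATR] positions on the surface: 1 2 3 4 5.

ʊ~ i~ a~ ɔ~ o~ k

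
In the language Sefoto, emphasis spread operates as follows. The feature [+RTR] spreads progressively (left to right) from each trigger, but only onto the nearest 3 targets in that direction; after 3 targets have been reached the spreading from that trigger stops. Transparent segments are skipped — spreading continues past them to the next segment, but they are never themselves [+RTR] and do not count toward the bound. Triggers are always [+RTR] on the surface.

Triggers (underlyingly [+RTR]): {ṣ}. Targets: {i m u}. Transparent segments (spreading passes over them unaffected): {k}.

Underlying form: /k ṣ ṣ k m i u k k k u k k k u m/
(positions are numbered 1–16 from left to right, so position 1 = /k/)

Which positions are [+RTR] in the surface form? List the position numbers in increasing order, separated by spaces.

From /ṣ/ at 2 rightward: 3 /ṣ/ is itself a trigger — this domain ends here.
From /ṣ/ at 3 rightward: 4 /k/ transparent; 5 /m/ → [+RTR]; 6 /i/ → [+RTR]; 7 /u/ → [+RTR]; bound reached.
Targets with no active source: positions 11 15 16 stay [-emphatic].

2 3 5 6 7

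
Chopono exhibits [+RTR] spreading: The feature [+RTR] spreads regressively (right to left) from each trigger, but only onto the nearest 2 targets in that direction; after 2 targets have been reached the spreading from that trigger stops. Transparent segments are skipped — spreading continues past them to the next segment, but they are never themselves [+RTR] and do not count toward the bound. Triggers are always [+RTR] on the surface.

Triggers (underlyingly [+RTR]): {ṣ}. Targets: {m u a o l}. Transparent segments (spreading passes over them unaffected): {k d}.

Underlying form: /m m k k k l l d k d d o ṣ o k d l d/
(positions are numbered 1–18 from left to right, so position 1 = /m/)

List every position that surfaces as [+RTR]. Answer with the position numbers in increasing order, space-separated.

From /ṣ/ at 13 leftward: 12 /o/ → [+RTR]; 11 /d/ transparent; 10 /d/ transparent; 9 /k/ transparent; 8 /d/ transparent; 7 /l/ → [+RTR]; bound reached.
Targets with no active source: positions 1 2 6 14 17 stay [-emphatic].

7 12 13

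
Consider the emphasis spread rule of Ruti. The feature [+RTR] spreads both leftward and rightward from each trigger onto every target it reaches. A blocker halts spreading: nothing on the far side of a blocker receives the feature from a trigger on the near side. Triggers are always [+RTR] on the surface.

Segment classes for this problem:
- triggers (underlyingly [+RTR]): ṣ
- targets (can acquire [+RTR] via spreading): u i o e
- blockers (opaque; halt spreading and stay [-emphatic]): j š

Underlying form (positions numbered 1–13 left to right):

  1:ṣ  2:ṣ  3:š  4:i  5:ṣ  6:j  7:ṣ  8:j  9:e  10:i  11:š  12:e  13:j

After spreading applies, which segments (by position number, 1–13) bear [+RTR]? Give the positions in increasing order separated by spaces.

From /ṣ/ at 1 rightward: 2 /ṣ/ is itself a trigger — this domain ends here.
From /ṣ/ at 1 leftward: word edge.
From /ṣ/ at 2 rightward: 3 /š/ blocks.
From /ṣ/ at 2 leftward: 1 /ṣ/ is itself a trigger — this domain ends here.
From /ṣ/ at 5 rightward: 6 /j/ blocks.
From /ṣ/ at 5 leftward: 4 /i/ → [+RTR]; 3 /š/ blocks.
From /ṣ/ at 7 rightward: 8 /j/ blocks.
From /ṣ/ at 7 leftward: 6 /j/ blocks.
Targets with no active source: positions 9 10 12 stay [-emphatic].

1 2 4 5 7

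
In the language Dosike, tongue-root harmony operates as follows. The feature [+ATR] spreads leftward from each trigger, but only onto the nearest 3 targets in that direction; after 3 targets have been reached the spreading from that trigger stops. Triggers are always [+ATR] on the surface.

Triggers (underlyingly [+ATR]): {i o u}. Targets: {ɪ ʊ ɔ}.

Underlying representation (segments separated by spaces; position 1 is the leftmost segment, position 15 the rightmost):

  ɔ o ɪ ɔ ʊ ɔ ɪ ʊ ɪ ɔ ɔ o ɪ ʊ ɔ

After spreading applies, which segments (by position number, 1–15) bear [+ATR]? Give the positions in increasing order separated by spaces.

1 2 9 10 11 12

From /o/ at 2 leftward: 1 /ɔ/ → [+ATR]; word edge.
From /o/ at 12 leftward: 11 /ɔ/ → [+ATR]; 10 /ɔ/ → [+ATR]; 9 /ɪ/ → [+ATR]; bound reached.
Targets with no active source: positions 3 4 5 6 7 8 13 14 15 stay [-ATR].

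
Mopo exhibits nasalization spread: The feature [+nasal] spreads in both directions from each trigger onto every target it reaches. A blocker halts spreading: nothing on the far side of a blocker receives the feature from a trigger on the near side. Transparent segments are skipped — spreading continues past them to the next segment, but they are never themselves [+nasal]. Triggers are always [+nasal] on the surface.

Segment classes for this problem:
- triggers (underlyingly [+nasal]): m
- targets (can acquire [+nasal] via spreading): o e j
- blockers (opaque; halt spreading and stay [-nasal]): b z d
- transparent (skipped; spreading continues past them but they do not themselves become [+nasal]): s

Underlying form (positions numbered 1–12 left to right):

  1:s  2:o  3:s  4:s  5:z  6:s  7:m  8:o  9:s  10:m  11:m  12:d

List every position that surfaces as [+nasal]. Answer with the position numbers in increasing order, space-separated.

From /m/ at 7 rightward: 8 /o/ → [+nasal]; 9 /s/ transparent; 10 /m/ is itself a trigger — this domain ends here.
From /m/ at 7 leftward: 6 /s/ transparent; 5 /z/ blocks.
From /m/ at 10 rightward: 11 /m/ is itself a trigger — this domain ends here.
From /m/ at 10 leftward: 9 /s/ transparent; 8 /o/ → [+nasal]; 7 /m/ is itself a trigger — this domain ends here.
From /m/ at 11 rightward: 12 /d/ blocks.
From /m/ at 11 leftward: 10 /m/ is itself a trigger — this domain ends here.
Target with no active source: position 2 stays [-nasal].

7 8 10 11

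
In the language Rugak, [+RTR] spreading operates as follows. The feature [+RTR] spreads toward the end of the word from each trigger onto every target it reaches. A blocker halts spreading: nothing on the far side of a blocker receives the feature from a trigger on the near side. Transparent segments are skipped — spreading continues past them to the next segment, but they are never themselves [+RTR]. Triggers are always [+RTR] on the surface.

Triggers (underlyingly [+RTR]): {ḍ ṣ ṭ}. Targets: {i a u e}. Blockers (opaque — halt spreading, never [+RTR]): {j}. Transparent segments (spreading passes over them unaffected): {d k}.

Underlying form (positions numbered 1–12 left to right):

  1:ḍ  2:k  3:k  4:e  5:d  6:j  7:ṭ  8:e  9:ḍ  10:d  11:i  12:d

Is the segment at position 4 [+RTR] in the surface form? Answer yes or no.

From /ḍ/ at 1 rightward: 2 /k/ transparent; 3 /k/ transparent; 4 /e/ → [+RTR]; 5 /d/ transparent; 6 /j/ blocks.
From /ṭ/ at 7 rightward: 8 /e/ → [+RTR]; 9 /ḍ/ is itself a trigger — this domain ends here.
From /ḍ/ at 9 rightward: 10 /d/ transparent; 11 /i/ → [+RTR]; 12 /d/ transparent; word edge.
[+RTR] positions on the surface: 1 4 7 8 9 11.

yes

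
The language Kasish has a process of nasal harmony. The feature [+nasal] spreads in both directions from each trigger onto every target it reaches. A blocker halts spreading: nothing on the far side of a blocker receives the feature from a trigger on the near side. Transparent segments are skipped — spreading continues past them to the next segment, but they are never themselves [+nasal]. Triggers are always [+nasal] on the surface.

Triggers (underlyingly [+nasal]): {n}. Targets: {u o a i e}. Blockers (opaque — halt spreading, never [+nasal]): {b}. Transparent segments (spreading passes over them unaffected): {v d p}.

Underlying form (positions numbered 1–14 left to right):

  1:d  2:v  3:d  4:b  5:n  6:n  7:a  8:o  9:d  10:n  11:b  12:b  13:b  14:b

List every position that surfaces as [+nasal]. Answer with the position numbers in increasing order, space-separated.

5 6 7 8 10

From /n/ at 5 rightward: 6 /n/ is itself a trigger — this domain ends here.
From /n/ at 5 leftward: 4 /b/ blocks.
From /n/ at 6 rightward: 7 /a/ → [+nasal]; 8 /o/ → [+nasal]; 9 /d/ transparent; 10 /n/ is itself a trigger — this domain ends here.
From /n/ at 6 leftward: 5 /n/ is itself a trigger — this domain ends here.
From /n/ at 10 rightward: 11 /b/ blocks.
From /n/ at 10 leftward: 9 /d/ transparent; 8 /o/ → [+nasal]; 7 /a/ → [+nasal]; 6 /n/ is itself a trigger — this domain ends here.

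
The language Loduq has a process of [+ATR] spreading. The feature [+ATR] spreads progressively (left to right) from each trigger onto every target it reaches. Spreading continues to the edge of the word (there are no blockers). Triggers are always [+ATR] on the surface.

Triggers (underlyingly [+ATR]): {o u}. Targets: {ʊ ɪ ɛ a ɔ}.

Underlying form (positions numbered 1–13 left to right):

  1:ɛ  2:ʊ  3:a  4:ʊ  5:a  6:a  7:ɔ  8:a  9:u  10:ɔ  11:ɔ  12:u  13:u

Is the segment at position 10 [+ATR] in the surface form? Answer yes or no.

yes

From /u/ at 9 rightward: 10 /ɔ/ → [+ATR]; 11 /ɔ/ → [+ATR]; 12 /u/ is itself a trigger — this domain ends here.
From /u/ at 12 rightward: 13 /u/ is itself a trigger — this domain ends here.
From /u/ at 13 rightward: word edge.
Targets with no active source: positions 1 2 3 4 5 6 7 8 stay [-ATR].
[+ATR] positions on the surface: 9 10 11 12 13.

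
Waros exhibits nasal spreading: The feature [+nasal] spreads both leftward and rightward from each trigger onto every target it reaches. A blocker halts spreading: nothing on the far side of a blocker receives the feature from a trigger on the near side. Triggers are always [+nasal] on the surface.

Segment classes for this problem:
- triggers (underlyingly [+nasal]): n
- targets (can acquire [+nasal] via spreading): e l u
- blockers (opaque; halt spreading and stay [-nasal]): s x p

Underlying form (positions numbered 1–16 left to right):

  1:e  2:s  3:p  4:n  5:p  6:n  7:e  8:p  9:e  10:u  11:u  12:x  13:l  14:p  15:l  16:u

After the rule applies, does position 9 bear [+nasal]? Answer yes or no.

no

From /n/ at 4 rightward: 5 /p/ blocks.
From /n/ at 4 leftward: 3 /p/ blocks.
From /n/ at 6 rightward: 7 /e/ → [+nasal]; 8 /p/ blocks.
From /n/ at 6 leftward: 5 /p/ blocks.
Targets with no active source: positions 1 9 10 11 13 15 16 stay [-nasal].
[+nasal] positions on the surface: 4 6 7.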